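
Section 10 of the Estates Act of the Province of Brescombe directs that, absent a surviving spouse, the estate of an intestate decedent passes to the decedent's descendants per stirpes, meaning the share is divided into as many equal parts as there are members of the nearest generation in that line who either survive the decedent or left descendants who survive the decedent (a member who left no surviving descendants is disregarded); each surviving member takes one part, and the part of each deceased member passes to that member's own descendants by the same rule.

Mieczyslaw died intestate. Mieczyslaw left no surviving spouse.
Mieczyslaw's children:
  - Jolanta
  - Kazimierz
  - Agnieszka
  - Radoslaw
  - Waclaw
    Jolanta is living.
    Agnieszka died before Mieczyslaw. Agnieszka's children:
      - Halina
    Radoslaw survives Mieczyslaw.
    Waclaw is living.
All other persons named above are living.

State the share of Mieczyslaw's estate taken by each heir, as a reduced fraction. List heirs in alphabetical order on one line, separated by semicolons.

There is no surviving spouse, so the entire estate passes to Mieczyslaw's descendants per stirpes.
The estate is divided into 5 equal shares of 1/5 among Jolanta, Kazimierz, Agnieszka, Radoslaw, Waclaw.
Jolanta is living and takes 1/5.
Kazimierz is living and takes 1/5.
Agnieszka predeceased; the 1/5 allotted to Agnieszka's branch passes to Agnieszka's issue by representation.
Halina is the sole taker at this level and receives the full 1/5.
Radoslaw is living and takes 1/5.
Waclaw is living and takes 1/5.

Halina 1/5; Jolanta 1/5; Kazimierz 1/5; Radoslaw 1/5; Waclaw 1/5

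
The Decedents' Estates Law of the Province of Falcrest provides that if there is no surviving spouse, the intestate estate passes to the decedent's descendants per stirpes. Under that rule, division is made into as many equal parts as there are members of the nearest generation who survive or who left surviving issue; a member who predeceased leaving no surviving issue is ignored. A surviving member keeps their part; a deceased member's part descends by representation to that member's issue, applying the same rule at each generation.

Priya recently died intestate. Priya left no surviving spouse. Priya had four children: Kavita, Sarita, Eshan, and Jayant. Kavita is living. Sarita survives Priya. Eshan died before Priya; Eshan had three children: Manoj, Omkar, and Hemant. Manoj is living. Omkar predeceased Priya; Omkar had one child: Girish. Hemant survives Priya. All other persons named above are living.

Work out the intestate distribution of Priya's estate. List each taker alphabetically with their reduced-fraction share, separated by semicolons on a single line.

Girish 1/12; Hemant 1/12; Jayant 1/4; Kavita 1/4; Manoj 1/12; Sarita 1/4

There is no surviving spouse, so the entire estate passes to Priya's descendants per stirpes.
The estate is divided into 4 equal shares of 1/4 among Kavita, Sarita, Eshan, Jayant.
Kavita is living and takes 1/4.
Sarita is living and takes 1/4.
Eshan predeceased; the 1/4 allotted to Eshan's branch passes to Eshan's issue by representation.
The 1/4 is divided into 3 equal shares of 1/12 among Manoj, Omkar, Hemant.
Manoj is living and takes 1/12.
Omkar predeceased; the 1/12 allotted to Omkar's branch passes to Omkar's issue by representation.
Girish is the sole taker at this level and receives the full 1/12.
Hemant is living and takes 1/12.
Jayant is living and takes 1/4.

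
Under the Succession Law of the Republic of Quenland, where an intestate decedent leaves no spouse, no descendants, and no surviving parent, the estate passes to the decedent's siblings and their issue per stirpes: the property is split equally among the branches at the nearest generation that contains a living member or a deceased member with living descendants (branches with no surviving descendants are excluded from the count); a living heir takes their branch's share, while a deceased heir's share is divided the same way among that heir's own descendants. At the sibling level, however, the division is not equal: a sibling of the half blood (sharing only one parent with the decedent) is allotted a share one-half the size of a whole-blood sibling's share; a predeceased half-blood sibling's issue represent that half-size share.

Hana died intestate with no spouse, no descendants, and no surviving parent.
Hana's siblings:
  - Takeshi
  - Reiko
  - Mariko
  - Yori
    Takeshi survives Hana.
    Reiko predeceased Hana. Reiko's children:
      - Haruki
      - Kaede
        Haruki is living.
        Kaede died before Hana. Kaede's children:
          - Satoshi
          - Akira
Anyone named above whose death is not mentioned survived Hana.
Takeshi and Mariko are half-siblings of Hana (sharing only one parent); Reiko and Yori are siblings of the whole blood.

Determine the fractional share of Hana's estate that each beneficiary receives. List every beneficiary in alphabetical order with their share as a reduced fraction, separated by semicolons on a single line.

Akira 1/12; Haruki 1/6; Mariko 1/6; Satoshi 1/12; Takeshi 1/6; Yori 1/3

No spouse, descendants, or parent survives, so the estate passes to Hana's siblings per stirpes.
Half-blood siblings count for one-half the weight of whole-blood siblings at the initial division.
Dividing 1 in proportion to weights (total weight 3): Takeshi (weight 1/2) → 1/6; Reiko (weight 1) → 1/3; Mariko (weight 1/2) → 1/6; Yori (weight 1) → 1/3.
Takeshi is living and takes 1/6.
Reiko predeceased; the 1/3 allotted to Reiko's branch passes to Reiko's issue by representation.
The 1/3 is divided into 2 equal shares of 1/6 among Haruki, Kaede.
Haruki is living and takes 1/6.
Kaede predeceased; the 1/6 allotted to Kaede's branch passes to Kaede's issue by representation.
The 1/6 is divided into 2 equal shares of 1/12 among Satoshi, Akira.
Satoshi is living and takes 1/12.
Akira is living and takes 1/12.
Mariko is living and takes 1/6.
Yori is living and takes 1/3.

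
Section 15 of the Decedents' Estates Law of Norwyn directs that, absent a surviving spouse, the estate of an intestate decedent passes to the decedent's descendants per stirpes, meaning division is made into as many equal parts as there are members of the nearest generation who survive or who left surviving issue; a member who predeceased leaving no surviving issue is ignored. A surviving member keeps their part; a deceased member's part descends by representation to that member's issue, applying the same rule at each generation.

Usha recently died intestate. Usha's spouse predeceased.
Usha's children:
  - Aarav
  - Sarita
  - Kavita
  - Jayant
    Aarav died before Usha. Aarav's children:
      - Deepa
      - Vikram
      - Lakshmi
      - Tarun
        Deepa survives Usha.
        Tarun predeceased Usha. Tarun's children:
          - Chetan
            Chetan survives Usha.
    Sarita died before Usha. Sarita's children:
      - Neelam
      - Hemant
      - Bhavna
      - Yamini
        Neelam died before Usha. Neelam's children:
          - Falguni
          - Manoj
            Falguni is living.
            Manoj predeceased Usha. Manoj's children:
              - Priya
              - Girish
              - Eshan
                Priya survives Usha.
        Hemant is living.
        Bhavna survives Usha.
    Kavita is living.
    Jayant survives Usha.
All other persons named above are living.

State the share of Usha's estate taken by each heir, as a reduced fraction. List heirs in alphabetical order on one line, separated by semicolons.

There is no surviving spouse, so the entire estate passes to Usha's descendants per stirpes.
The estate is divided into 4 equal shares of 1/4 among Aarav, Sarita, Kavita, Jayant.
Aarav predeceased; the 1/4 allotted to Aarav's branch passes to Aarav's issue by representation.
The 1/4 is divided into 4 equal shares of 1/16 among Deepa, Vikram, Lakshmi, Tarun.
Deepa is living and takes 1/16.
Vikram is living and takes 1/16.
Lakshmi is living and takes 1/16.
Tarun predeceased; the 1/16 allotted to Tarun's branch passes to Tarun's issue by representation.
Chetan is the sole taker at this level and receives the full 1/16.
Sarita predeceased; the 1/4 allotted to Sarita's branch passes to Sarita's issue by representation.
The 1/4 is divided into 4 equal shares of 1/16 among Neelam, Hemant, Bhavna, Yamini.
Neelam predeceased; the 1/16 allotted to Neelam's branch passes to Neelam's issue by representation.
The 1/16 is divided into 2 equal shares of 1/32 among Falguni, Manoj.
Falguni is living and takes 1/32.
Manoj predeceased; the 1/32 allotted to Manoj's branch passes to Manoj's issue by representation.
The 1/32 is divided into 3 equal shares of 1/96 among Priya, Girish, Eshan.
Priya is living and takes 1/96.
Girish is living and takes 1/96.
Eshan is living and takes 1/96.
Hemant is living and takes 1/16.
Bhavna is living and takes 1/16.
Yamini is living and takes 1/16.
Kavita is living and takes 1/4.
Jayant is living and takes 1/4.

Bhavna 1/16; Chetan 1/16; Deepa 1/16; Eshan 1/96; Falguni 1/32; Girish 1/96; Hemant 1/16; Jayant 1/4; Kavita 1/4; Lakshmi 1/16; Priya 1/96; Vikram 1/16; Yamini 1/16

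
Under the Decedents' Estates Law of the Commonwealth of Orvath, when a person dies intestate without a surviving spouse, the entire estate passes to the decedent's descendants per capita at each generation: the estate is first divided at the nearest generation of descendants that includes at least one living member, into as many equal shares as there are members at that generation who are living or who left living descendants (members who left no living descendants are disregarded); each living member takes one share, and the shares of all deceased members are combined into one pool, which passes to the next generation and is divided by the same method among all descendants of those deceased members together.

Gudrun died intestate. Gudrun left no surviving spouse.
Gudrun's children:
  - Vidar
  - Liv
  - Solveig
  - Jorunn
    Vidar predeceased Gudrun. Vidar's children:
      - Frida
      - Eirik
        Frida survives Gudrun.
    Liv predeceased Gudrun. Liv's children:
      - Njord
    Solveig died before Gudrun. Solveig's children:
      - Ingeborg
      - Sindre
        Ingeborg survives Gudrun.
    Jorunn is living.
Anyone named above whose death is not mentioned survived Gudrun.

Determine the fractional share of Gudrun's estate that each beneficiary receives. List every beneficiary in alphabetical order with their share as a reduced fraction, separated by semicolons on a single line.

Eirik 3/20; Frida 3/20; Ingeborg 3/20; Jorunn 1/4; Njord 3/20; Sindre 3/20

There is no surviving spouse, so the entire estate passes to Gudrun's descendants per capita at each generation.
At generation 1 (Vidar, Liv, Solveig, Jorunn) there are 4 shares of (1)/4 = 1/4 each.
Living: Jorunn — each takes 1/4.
Deceased: Vidar, Liv, and Solveig. Their combined 3/4 is pooled and carried to generation 2.
At generation 2 (Frida, Eirik, Njord, Ingeborg, Sindre) there are 5 shares of (3/4)/5 = 3/20 each.
Living: Frida, Eirik, Njord, Ingeborg, and Sindre — each takes 3/20.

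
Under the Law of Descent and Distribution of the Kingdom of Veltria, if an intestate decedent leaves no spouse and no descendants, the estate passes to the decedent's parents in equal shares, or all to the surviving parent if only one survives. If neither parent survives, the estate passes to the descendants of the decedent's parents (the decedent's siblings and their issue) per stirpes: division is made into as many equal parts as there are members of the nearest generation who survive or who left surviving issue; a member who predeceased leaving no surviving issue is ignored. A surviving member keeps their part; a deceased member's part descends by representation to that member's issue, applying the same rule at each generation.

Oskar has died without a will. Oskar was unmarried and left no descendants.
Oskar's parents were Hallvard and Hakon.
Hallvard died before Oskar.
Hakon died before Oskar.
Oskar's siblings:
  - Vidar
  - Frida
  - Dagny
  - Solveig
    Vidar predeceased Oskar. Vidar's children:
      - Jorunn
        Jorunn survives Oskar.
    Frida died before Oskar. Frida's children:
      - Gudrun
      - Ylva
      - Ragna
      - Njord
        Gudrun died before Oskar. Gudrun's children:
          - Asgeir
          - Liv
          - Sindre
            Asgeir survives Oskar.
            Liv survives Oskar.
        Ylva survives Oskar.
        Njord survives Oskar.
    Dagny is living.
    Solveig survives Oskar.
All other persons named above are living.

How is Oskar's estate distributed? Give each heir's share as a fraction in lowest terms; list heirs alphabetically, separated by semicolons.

Neither parent survives and there are no descendants, so the estate passes to Oskar's siblings and their issue per stirpes.
The estate is divided into 4 equal shares of 1/4 among Vidar, Frida, Dagny, Solveig.
Vidar predeceased; the 1/4 allotted to Vidar's branch passes to Vidar's issue by representation.
Jorunn is the sole taker at this level and receives the full 1/4.
Frida predeceased; the 1/4 allotted to Frida's branch passes to Frida's issue by representation.
The 1/4 is divided into 4 equal shares of 1/16 among Gudrun, Ylva, Ragna, Njord.
Gudrun predeceased; the 1/16 allotted to Gudrun's branch passes to Gudrun's issue by representation.
The 1/16 is divided into 3 equal shares of 1/48 among Asgeir, Liv, Sindre.
Asgeir is living and takes 1/48.
Liv is living and takes 1/48.
Sindre is living and takes 1/48.
Ylva is living and takes 1/16.
Ragna is living and takes 1/16.
Njord is living and takes 1/16.
Dagny is living and takes 1/4.
Solveig is living and takes 1/4.

Asgeir 1/48; Dagny 1/4; Jorunn 1/4; Liv 1/48; Njord 1/16; Ragna 1/16; Sindre 1/48; Solveig 1/4; Ylva 1/16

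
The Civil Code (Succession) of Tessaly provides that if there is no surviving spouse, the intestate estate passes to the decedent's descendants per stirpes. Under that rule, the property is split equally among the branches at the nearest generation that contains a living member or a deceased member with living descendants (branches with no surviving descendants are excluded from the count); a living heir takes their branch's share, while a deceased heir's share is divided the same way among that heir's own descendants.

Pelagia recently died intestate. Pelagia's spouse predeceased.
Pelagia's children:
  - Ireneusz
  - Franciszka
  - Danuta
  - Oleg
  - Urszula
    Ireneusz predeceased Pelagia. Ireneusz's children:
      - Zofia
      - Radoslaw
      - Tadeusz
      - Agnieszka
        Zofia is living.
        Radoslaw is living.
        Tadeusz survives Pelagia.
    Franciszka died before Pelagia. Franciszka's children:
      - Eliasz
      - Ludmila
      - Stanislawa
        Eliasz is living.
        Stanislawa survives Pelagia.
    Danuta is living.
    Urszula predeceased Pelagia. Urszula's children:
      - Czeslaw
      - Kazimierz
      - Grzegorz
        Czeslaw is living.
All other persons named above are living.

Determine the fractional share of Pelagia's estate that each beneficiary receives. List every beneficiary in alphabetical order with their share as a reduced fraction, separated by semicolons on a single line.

Agnieszka 1/20; Czeslaw 1/15; Danuta 1/5; Eliasz 1/15; Grzegorz 1/15; Kazimierz 1/15; Ludmila 1/15; Oleg 1/5; Radoslaw 1/20; Stanislawa 1/15; Tadeusz 1/20; Zofia 1/20

There is no surviving spouse, so the entire estate passes to Pelagia's descendants per stirpes.
The estate is divided into 5 equal shares of 1/5 among Ireneusz, Franciszka, Danuta, Oleg, Urszula.
Ireneusz predeceased; the 1/5 allotted to Ireneusz's branch passes to Ireneusz's issue by representation.
The 1/5 is divided into 4 equal shares of 1/20 among Zofia, Radoslaw, Tadeusz, Agnieszka.
Zofia is living and takes 1/20.
Radoslaw is living and takes 1/20.
Tadeusz is living and takes 1/20.
Agnieszka is living and takes 1/20.
Franciszka predeceased; the 1/5 allotted to Franciszka's branch passes to Franciszka's issue by representation.
The 1/5 is divided into 3 equal shares of 1/15 among Eliasz, Ludmila, Stanislawa.
Eliasz is living and takes 1/15.
Ludmila is living and takes 1/15.
Stanislawa is living and takes 1/15.
Danuta is living and takes 1/5.
Oleg is living and takes 1/5.
Urszula predeceased; the 1/5 allotted to Urszula's branch passes to Urszula's issue by representation.
The 1/5 is divided into 3 equal shares of 1/15 among Czeslaw, Kazimierz, Grzegorz.
Czeslaw is living and takes 1/15.
Kazimierz is living and takes 1/15.
Grzegorz is living and takes 1/15.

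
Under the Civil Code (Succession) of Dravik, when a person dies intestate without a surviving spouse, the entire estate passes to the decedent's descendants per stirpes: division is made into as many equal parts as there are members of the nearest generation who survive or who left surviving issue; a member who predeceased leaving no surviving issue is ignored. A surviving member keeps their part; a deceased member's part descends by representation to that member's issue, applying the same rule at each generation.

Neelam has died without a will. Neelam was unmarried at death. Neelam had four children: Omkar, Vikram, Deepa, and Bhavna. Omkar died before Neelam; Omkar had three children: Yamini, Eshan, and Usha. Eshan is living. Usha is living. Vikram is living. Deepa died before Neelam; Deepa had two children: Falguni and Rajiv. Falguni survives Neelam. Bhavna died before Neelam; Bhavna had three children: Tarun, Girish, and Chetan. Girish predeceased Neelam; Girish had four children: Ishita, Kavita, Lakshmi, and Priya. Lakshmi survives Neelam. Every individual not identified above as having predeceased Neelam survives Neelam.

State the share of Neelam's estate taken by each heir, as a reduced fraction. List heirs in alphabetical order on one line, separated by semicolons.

Chetan 1/12; Eshan 1/12; Falguni 1/8; Ishita 1/48; Kavita 1/48; Lakshmi 1/48; Priya 1/48; Rajiv 1/8; Tarun 1/12; Usha 1/12; Vikram 1/4; Yamini 1/12

There is no surviving spouse, so the entire estate passes to Neelam's descendants per stirpes.
The estate is divided into 4 equal shares of 1/4 among Omkar, Vikram, Deepa, Bhavna.
Omkar predeceased; the 1/4 allotted to Omkar's branch passes to Omkar's issue by representation.
The 1/4 is divided into 3 equal shares of 1/12 among Yamini, Eshan, Usha.
Yamini is living and takes 1/12.
Eshan is living and takes 1/12.
Usha is living and takes 1/12.
Vikram is living and takes 1/4.
Deepa predeceased; the 1/4 allotted to Deepa's branch passes to Deepa's issue by representation.
The 1/4 is divided into 2 equal shares of 1/8 among Falguni, Rajiv.
Falguni is living and takes 1/8.
Rajiv is living and takes 1/8.
Bhavna predeceased; the 1/4 allotted to Bhavna's branch passes to Bhavna's issue by representation.
The 1/4 is divided into 3 equal shares of 1/12 among Tarun, Girish, Chetan.
Tarun is living and takes 1/12.
Girish predeceased; the 1/12 allotted to Girish's branch passes to Girish's issue by representation.
The 1/12 is divided into 4 equal shares of 1/48 among Ishita, Kavita, Lakshmi, Priya.
Ishita is living and takes 1/48.
Kavita is living and takes 1/48.
Lakshmi is living and takes 1/48.
Priya is living and takes 1/48.
Chetan is living and takes 1/12.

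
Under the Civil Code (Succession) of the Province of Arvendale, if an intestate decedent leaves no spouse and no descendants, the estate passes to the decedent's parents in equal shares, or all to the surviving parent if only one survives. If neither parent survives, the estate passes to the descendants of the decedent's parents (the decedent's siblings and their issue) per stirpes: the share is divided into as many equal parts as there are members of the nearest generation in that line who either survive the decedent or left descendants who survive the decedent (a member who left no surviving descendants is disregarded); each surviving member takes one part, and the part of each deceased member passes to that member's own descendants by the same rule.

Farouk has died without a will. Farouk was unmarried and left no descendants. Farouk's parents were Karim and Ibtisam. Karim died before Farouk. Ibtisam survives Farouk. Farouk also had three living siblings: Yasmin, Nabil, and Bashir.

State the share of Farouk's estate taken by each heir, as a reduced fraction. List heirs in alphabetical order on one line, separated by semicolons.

Only one parent, Ibtisam, survives, so Ibtisam takes the entire estate. The siblings take nothing because a surviving parent has priority.

Ibtisam 1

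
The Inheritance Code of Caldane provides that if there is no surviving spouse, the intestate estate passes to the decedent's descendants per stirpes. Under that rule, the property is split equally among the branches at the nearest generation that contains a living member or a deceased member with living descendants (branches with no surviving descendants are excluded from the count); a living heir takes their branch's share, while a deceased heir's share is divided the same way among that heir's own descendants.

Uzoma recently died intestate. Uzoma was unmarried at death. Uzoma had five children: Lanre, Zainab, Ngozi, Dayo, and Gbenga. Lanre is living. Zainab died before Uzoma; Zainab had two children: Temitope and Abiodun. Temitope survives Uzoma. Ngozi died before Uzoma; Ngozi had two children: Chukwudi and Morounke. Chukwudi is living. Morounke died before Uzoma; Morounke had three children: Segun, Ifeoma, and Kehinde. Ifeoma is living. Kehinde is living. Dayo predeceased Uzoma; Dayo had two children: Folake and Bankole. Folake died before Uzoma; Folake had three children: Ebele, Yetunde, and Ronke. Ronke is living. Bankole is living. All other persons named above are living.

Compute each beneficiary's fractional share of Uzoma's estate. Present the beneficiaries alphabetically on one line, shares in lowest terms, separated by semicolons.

There is no surviving spouse, so the entire estate passes to Uzoma's descendants per stirpes.
The estate is divided into 5 equal shares of 1/5 among Lanre, Zainab, Ngozi, Dayo, Gbenga.
Lanre is living and takes 1/5.
Zainab predeceased; the 1/5 allotted to Zainab's branch passes to Zainab's issue by representation.
The 1/5 is divided into 2 equal shares of 1/10 among Temitope, Abiodun.
Temitope is living and takes 1/10.
Abiodun is living and takes 1/10.
Ngozi predeceased; the 1/5 allotted to Ngozi's branch passes to Ngozi's issue by representation.
The 1/5 is divided into 2 equal shares of 1/10 among Chukwudi, Morounke.
Chukwudi is living and takes 1/10.
Morounke predeceased; the 1/10 allotted to Morounke's branch passes to Morounke's issue by representation.
The 1/10 is divided into 3 equal shares of 1/30 among Segun, Ifeoma, Kehinde.
Segun is living and takes 1/30.
Ifeoma is living and takes 1/30.
Kehinde is living and takes 1/30.
Dayo predeceased; the 1/5 allotted to Dayo's branch passes to Dayo's issue by representation.
The 1/5 is divided into 2 equal shares of 1/10 among Folake, Bankole.
Folake predeceased; the 1/10 allotted to Folake's branch passes to Folake's issue by representation.
The 1/10 is divided into 3 equal shares of 1/30 among Ebele, Yetunde, Ronke.
Ebele is living and takes 1/30.
Yetunde is living and takes 1/30.
Ronke is living and takes 1/30.
Bankole is living and takes 1/10.
Gbenga is living and takes 1/5.

Abiodun 1/10; Bankole 1/10; Chukwudi 1/10; Ebele 1/30; Gbenga 1/5; Ifeoma 1/30; Kehinde 1/30; Lanre 1/5; Ronke 1/30; Segun 1/30; Temitope 1/10; Yetunde 1/30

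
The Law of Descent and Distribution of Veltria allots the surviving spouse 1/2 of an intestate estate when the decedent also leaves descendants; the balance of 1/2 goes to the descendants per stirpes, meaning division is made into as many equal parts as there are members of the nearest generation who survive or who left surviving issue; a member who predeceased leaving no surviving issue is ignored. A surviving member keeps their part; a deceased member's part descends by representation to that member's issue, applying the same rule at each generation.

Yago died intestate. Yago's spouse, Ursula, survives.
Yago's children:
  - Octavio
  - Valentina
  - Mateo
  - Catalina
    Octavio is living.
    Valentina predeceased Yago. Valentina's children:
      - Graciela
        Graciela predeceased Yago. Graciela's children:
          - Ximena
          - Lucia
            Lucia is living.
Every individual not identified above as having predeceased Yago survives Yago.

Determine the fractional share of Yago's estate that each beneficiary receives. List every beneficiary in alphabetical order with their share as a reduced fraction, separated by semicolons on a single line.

Ursula, as surviving spouse, takes 1/2.
The remaining 1/2 passes to Yago's descendants per stirpes.
The 1/2 is divided into 4 equal shares of 1/8 among Octavio, Valentina, Mateo, Catalina.
Octavio is living and takes 1/8.
Valentina predeceased; the 1/8 allotted to Valentina's branch passes to Valentina's issue by representation.
Graciela's line is the sole branch at this level, so the full 1/8 passes to Graciela's issue by representation.
The 1/8 is divided into 2 equal shares of 1/16 among Ximena, Lucia.
Ximena is living and takes 1/16.
Lucia is living and takes 1/16.
Mateo is living and takes 1/8.
Catalina is living and takes 1/8.

Catalina 1/8; Lucia 1/16; Mateo 1/8; Octavio 1/8; Ursula 1/2; Ximena 1/16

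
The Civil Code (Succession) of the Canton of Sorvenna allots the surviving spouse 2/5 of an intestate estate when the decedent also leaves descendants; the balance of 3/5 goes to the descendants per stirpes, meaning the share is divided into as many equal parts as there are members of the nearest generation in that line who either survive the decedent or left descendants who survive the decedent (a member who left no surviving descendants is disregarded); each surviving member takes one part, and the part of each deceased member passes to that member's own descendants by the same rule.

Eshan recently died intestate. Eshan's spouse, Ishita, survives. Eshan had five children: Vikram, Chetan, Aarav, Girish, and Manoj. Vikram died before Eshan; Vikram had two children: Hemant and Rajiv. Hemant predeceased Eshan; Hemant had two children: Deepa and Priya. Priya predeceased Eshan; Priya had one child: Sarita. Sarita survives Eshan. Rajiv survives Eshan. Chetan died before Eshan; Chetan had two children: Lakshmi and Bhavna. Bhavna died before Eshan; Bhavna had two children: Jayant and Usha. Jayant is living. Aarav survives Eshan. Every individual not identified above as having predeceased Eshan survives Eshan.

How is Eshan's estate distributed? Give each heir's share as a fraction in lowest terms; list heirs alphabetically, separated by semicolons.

Aarav 3/25; Deepa 3/100; Girish 3/25; Ishita 2/5; Jayant 3/100; Lakshmi 3/50; Manoj 3/25; Rajiv 3/50; Sarita 3/100; Usha 3/100

Ishita, as surviving spouse, takes 2/5.
The remaining 3/5 passes to Eshan's descendants per stirpes.
The 3/5 is divided into 5 equal shares of 3/25 among Vikram, Chetan, Aarav, Girish, Manoj.
Vikram predeceased; the 3/25 allotted to Vikram's branch passes to Vikram's issue by representation.
The 3/25 is divided into 2 equal shares of 3/50 among Hemant, Rajiv.
Hemant predeceased; the 3/50 allotted to Hemant's branch passes to Hemant's issue by representation.
The 3/50 is divided into 2 equal shares of 3/100 among Deepa, Priya.
Deepa is living and takes 3/100.
Priya predeceased; the 3/100 allotted to Priya's branch passes to Priya's issue by representation.
Sarita is the sole taker at this level and receives the full 3/100.
Rajiv is living and takes 3/50.
Chetan predeceased; the 3/25 allotted to Chetan's branch passes to Chetan's issue by representation.
The 3/25 is divided into 2 equal shares of 3/50 among Lakshmi, Bhavna.
Lakshmi is living and takes 3/50.
Bhavna predeceased; the 3/50 allotted to Bhavna's branch passes to Bhavna's issue by representation.
The 3/50 is divided into 2 equal shares of 3/100 among Jayant, Usha.
Jayant is living and takes 3/100.
Usha is living and takes 3/100.
Aarav is living and takes 3/25.
Girish is living and takes 3/25.
Manoj is living and takes 3/25.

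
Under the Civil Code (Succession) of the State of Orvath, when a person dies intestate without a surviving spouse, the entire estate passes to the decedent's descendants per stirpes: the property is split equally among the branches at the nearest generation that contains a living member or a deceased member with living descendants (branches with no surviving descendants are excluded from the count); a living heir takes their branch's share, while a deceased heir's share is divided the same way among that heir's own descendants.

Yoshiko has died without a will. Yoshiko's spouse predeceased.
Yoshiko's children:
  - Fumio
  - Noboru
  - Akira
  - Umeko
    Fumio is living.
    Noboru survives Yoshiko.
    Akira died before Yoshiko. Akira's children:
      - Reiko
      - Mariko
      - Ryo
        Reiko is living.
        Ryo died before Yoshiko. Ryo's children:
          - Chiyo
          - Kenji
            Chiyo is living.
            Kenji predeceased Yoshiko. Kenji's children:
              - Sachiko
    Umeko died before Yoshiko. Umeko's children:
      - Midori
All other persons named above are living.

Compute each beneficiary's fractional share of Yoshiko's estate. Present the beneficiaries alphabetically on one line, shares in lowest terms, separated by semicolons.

Chiyo 1/24; Fumio 1/4; Mariko 1/12; Midori 1/4; Noboru 1/4; Reiko 1/12; Sachiko 1/24

There is no surviving spouse, so the entire estate passes to Yoshiko's descendants per stirpes.
The estate is divided into 4 equal shares of 1/4 among Fumio, Noboru, Akira, Umeko.
Fumio is living and takes 1/4.
Noboru is living and takes 1/4.
Akira predeceased; the 1/4 allotted to Akira's branch passes to Akira's issue by representation.
The 1/4 is divided into 3 equal shares of 1/12 among Reiko, Mariko, Ryo.
Reiko is living and takes 1/12.
Mariko is living and takes 1/12.
Ryo predeceased; the 1/12 allotted to Ryo's branch passes to Ryo's issue by representation.
The 1/12 is divided into 2 equal shares of 1/24 among Chiyo, Kenji.
Chiyo is living and takes 1/24.
Kenji predeceased; the 1/24 allotted to Kenji's branch passes to Kenji's issue by representation.
Sachiko is the sole taker at this level and receives the full 1/24.
Umeko predeceased; the 1/4 allotted to Umeko's branch passes to Umeko's issue by representation.
Midori is the sole taker at this level and receives the full 1/4.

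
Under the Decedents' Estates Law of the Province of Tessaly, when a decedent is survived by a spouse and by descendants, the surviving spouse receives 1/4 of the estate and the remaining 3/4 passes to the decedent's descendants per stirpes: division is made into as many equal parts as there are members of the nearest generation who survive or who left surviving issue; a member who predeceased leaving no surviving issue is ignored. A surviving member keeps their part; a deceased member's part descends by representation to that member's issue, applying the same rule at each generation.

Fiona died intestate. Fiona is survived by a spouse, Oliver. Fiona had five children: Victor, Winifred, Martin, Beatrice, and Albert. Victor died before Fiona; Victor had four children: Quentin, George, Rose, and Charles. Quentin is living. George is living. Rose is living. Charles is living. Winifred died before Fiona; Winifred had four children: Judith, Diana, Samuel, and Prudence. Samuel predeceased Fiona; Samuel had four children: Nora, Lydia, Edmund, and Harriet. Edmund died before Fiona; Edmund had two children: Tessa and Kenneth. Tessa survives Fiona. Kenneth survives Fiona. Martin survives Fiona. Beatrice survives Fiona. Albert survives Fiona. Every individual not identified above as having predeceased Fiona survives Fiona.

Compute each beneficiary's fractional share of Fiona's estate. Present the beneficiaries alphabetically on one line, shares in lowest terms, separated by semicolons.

Albert 3/20; Beatrice 3/20; Charles 3/80; Diana 3/80; George 3/80; Harriet 3/320; Judith 3/80; Kenneth 3/640; Lydia 3/320; Martin 3/20; Nora 3/320; Oliver 1/4; Prudence 3/80; Quentin 3/80; Rose 3/80; Tessa 3/640

Oliver, as surviving spouse, takes 1/4.
The remaining 3/4 passes to Fiona's descendants per stirpes.
The 3/4 is divided into 5 equal shares of 3/20 among Victor, Winifred, Martin, Beatrice, Albert.
Victor predeceased; the 3/20 allotted to Victor's branch passes to Victor's issue by representation.
The 3/20 is divided into 4 equal shares of 3/80 among Quentin, George, Rose, Charles.
Quentin is living and takes 3/80.
George is living and takes 3/80.
Rose is living and takes 3/80.
Charles is living and takes 3/80.
Winifred predeceased; the 3/20 allotted to Winifred's branch passes to Winifred's issue by representation.
The 3/20 is divided into 4 equal shares of 3/80 among Judith, Diana, Samuel, Prudence.
Judith is living and takes 3/80.
Diana is living and takes 3/80.
Samuel predeceased; the 3/80 allotted to Samuel's branch passes to Samuel's issue by representation.
The 3/80 is divided into 4 equal shares of 3/320 among Nora, Lydia, Edmund, Harriet.
Nora is living and takes 3/320.
Lydia is living and takes 3/320.
Edmund predeceased; the 3/320 allotted to Edmund's branch passes to Edmund's issue by representation.
The 3/320 is divided into 2 equal shares of 3/640 among Tessa, Kenneth.
Tessa is living and takes 3/640.
Kenneth is living and takes 3/640.
Harriet is living and takes 3/320.
Prudence is living and takes 3/80.
Martin is living and takes 3/20.
Beatrice is living and takes 3/20.
Albert is living and takes 3/20.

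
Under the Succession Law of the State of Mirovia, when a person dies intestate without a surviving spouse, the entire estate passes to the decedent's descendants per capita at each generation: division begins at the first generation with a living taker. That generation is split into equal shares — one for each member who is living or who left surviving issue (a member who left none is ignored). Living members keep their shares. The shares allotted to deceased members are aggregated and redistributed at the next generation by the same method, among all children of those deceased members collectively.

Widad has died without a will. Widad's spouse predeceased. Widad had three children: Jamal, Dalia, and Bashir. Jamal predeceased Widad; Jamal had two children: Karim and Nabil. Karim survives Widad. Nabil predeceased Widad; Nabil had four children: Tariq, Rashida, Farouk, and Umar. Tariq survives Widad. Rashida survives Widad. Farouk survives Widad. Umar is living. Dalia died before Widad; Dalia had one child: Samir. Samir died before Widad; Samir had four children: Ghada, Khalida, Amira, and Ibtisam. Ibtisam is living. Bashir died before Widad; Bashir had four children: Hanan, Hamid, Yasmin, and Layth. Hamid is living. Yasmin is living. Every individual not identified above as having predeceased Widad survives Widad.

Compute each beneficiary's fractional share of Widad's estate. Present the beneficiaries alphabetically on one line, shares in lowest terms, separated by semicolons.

Amira 1/28; Farouk 1/28; Ghada 1/28; Hamid 1/7; Hanan 1/7; Ibtisam 1/28; Karim 1/7; Khalida 1/28; Layth 1/7; Rashida 1/28; Tariq 1/28; Umar 1/28; Yasmin 1/7

There is no surviving spouse, so the entire estate passes to Widad's descendants per capita at each generation.
No one at generation 1 (Jamal, Dalia, Bashir) is living; moving to the next generation.
At generation 2 (Karim, Nabil, Samir, Hanan, Hamid, Yasmin, Layth) there are 7 shares of (1)/7 = 1/7 each.
Living: Karim, Hanan, Hamid, Yasmin, and Layth — each takes 1/7.
Deceased: Nabil and Samir. Their combined 2/7 is pooled and carried to generation 3.
At generation 3 (Tariq, Rashida, Farouk, Umar, Ghada, Khalida, Amira, Ibtisam) there are 8 shares of (2/7)/8 = 1/28 each.
Living: Tariq, Rashida, Farouk, Umar, Ghada, Khalida, Amira, and Ibtisam — each takes 1/28.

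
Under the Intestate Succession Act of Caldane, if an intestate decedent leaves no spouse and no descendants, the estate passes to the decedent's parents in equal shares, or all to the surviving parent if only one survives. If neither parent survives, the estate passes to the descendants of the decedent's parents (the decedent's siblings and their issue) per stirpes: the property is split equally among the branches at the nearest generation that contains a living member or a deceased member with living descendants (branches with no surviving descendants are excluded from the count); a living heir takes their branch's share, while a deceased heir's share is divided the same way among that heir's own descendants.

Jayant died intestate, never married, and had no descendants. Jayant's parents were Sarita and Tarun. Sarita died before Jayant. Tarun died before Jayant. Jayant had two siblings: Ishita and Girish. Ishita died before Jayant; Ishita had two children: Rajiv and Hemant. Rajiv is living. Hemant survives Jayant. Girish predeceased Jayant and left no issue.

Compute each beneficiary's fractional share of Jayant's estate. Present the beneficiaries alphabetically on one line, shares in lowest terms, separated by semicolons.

Hemant 1/2; Rajiv 1/2

Neither parent survives and there are no descendants, so the estate passes to Jayant's siblings and their issue per stirpes.
Girish left no surviving issue, so that branch lapses and is disregarded.
Ishita's line is the sole branch at this level, so the full 1 passes to Ishita's issue by representation.
The estate is divided into 2 equal shares of 1/2 among Rajiv, Hemant.
Rajiv is living and takes 1/2.
Hemant is living and takes 1/2.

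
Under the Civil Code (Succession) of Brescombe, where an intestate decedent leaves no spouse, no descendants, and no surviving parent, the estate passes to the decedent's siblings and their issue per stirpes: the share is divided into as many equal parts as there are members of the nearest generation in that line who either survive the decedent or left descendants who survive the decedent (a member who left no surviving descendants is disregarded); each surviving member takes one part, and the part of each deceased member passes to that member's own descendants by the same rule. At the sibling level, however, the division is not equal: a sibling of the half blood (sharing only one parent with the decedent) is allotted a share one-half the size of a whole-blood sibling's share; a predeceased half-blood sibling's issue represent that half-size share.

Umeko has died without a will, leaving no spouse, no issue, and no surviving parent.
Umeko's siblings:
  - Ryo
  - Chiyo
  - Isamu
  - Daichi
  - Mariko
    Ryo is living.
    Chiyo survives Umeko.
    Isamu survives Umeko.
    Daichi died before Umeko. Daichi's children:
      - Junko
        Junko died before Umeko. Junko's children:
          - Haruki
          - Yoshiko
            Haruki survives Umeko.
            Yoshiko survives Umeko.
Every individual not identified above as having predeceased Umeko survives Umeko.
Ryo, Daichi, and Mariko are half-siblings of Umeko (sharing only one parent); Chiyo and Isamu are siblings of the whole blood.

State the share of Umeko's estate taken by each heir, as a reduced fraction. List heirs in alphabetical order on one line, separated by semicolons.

No spouse, descendants, or parent survives, so the estate passes to Umeko's siblings per stirpes.
Half-blood siblings count for one-half the weight of whole-blood siblings at the initial division.
Dividing 1 in proportion to weights (total weight 7/2): Ryo (weight 1/2) → 1/7; Chiyo (weight 1) → 2/7; Isamu (weight 1) → 2/7; Daichi (weight 1/2) → 1/7; Mariko (weight 1/2) → 1/7.
Ryo is living and takes 1/7.
Chiyo is living and takes 2/7.
Isamu is living and takes 2/7.
Daichi predeceased; the 1/7 allotted to Daichi's branch passes to Daichi's issue by representation.
Junko's line is the sole branch at this level, so the full 1/7 passes to Junko's issue by representation.
The 1/7 is divided into 2 equal shares of 1/14 among Haruki, Yoshiko.
Haruki is living and takes 1/14.
Yoshiko is living and takes 1/14.
Mariko is living and takes 1/7.

Chiyo 2/7; Haruki 1/14; Isamu 2/7; Mariko 1/7; Ryo 1/7; Yoshiko 1/14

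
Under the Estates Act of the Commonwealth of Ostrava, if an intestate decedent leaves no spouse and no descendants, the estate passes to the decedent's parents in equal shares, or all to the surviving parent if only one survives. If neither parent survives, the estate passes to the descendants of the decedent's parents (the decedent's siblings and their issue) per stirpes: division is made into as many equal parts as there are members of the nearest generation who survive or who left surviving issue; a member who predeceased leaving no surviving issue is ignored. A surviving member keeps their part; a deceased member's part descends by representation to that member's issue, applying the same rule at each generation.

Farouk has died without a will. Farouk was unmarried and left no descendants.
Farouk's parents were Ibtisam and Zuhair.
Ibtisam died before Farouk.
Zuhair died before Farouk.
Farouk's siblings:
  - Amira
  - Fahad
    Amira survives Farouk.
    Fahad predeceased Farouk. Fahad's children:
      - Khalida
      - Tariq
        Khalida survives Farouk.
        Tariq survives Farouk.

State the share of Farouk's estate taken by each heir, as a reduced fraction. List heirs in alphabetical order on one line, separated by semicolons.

Amira 1/2; Khalida 1/4; Tariq 1/4

Neither parent survives and there are no descendants, so the estate passes to Farouk's siblings and their issue per stirpes.
The estate is divided into 2 equal shares of 1/2 among Amira, Fahad.
Amira is living and takes 1/2.
Fahad predeceased; the 1/2 allotted to Fahad's branch passes to Fahad's issue by representation.
The 1/2 is divided into 2 equal shares of 1/4 among Khalida, Tariq.
Khalida is living and takes 1/4.
Tariq is living and takes 1/4.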